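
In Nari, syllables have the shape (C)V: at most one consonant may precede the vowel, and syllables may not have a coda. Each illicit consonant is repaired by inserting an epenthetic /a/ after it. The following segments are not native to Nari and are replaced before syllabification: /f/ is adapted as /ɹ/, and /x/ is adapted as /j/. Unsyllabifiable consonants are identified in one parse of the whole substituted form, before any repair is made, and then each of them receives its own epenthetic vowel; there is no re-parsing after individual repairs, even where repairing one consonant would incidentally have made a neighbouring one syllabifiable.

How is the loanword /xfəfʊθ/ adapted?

jaɹəɹʊθa

Substitution: /x/ → /j/, /f/ → /ɹ/, giving /jɹəɹʊθ/.
Under (C)V, the unsyllabifiable consonants are /j/, /θ/ (no codas are permitted; onsets are limited to one consonant).
Each unlicensed consonant becomes the onset of a new syllable: /j/ → /ja/, /θ/ → /θa/.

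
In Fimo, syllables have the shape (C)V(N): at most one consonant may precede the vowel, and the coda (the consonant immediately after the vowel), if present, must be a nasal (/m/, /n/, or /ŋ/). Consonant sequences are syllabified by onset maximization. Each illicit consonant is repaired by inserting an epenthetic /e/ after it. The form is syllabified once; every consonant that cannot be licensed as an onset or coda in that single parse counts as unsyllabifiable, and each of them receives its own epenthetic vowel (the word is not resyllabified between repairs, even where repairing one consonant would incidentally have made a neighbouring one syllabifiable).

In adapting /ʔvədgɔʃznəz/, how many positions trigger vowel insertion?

The unsyllabifiable consonants are /ʔ/, /d/, /ʃ/, /z/, /z/; each receives one epenthetic vowel.

5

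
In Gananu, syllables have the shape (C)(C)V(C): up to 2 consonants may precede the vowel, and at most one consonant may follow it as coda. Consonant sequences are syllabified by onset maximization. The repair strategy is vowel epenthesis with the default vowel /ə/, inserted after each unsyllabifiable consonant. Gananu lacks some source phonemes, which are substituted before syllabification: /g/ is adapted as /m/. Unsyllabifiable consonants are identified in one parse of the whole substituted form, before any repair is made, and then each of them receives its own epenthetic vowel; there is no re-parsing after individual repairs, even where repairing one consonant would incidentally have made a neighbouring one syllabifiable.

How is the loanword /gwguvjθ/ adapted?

məwmuvjəθə

Substitution: /g/ → /m/, giving /mwmuvjθ/.
The consonants /m/, /j/, /θ/ cannot be parsed into a legal (C)(C)V(C) syllable (at most one coda consonant is licensed; onsets may contain at most 2 consonants).
Epenthesis after each stranded consonant: /m/ → /mə/, /j/ → /jə/, /θ/ → /θə/.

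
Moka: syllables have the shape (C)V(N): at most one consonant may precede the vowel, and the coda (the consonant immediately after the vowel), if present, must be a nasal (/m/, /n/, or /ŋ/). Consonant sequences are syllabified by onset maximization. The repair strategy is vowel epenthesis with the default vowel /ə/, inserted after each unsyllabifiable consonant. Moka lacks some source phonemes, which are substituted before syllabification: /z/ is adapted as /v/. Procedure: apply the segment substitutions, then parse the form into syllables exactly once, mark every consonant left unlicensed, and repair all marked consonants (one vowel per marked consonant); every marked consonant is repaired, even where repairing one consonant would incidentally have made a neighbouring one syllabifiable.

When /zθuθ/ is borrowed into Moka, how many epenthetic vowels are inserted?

After substitution the input is /vθuθ/.
The unsyllabifiable consonants are /v/, /θ/; each receives one epenthetic vowel.

2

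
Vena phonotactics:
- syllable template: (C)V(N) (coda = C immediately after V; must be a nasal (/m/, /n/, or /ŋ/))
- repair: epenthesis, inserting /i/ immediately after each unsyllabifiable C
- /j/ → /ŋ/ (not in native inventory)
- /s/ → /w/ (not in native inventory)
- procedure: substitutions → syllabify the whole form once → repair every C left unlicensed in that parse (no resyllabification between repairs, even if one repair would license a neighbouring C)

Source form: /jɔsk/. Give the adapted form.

Substitution: /j/ → /ŋ/, /s/ → /w/, giving /ŋɔwk/.
The consonants /w/, /k/ cannot be parsed into a legal (C)V(N) syllable (only a nasal (/m/, /n/, or /ŋ/) is licensed in coda position; onsets are limited to one consonant).
Inserting the epenthetic vowel yields /w/ → /wi/, /k/ → /ki/.

ŋɔwiki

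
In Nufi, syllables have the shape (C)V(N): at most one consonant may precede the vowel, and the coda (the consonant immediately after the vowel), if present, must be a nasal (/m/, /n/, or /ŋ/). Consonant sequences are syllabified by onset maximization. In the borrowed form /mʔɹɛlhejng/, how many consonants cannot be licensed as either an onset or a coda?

The consonants /m/, /ʔ/, /l/, /j/, /n/, /g/ cannot be parsed into a legal (C)V(N) syllable (only a nasal (/m/, /n/, or /ŋ/) is licensed in coda position; onsets are limited to one consonant).

6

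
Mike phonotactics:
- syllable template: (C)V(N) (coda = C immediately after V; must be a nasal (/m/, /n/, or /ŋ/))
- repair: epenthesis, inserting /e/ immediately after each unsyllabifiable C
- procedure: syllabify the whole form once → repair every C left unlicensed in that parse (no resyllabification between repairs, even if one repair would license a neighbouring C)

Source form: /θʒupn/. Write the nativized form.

θeʒupene

Syllabifying with onset maximization leaves /θ/, /p/, /n/ stranded (only a nasal (/m/, /n/, or /ŋ/) is licensed in coda position; onsets are limited to one consonant).
Each unlicensed consonant becomes the onset of a new syllable: /θ/ → /θe/, /p/ → /pe/, /n/ → /ne/.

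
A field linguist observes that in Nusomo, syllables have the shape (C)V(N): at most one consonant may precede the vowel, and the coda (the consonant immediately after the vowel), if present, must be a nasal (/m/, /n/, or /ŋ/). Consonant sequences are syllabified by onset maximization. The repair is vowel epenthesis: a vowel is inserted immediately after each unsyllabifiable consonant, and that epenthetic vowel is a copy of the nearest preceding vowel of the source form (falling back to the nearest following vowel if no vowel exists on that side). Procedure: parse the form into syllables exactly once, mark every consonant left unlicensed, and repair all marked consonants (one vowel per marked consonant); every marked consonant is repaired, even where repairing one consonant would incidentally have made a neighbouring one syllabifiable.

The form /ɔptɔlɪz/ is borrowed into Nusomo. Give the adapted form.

ɔpɔtɔlɪzɪ

Syllabifying with onset maximization leaves /p/, /z/ stranded (only a nasal (/m/, /n/, or /ŋ/) is licensed in coda position; onsets are limited to one consonant).
Epenthesis after each stranded consonant: /p/ → /pɔ/, /z/ → /zɪ/.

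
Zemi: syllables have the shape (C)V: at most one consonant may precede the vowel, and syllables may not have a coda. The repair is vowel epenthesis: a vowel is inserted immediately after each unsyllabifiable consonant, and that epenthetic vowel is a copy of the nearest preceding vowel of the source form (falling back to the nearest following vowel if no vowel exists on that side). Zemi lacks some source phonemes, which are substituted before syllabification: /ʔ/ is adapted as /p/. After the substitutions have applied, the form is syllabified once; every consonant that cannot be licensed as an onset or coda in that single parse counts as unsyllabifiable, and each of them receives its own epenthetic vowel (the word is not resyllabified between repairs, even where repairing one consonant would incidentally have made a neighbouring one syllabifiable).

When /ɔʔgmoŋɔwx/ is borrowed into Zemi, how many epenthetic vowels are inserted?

4

After substitution the input is /ɔpgmoŋɔwx/.
The unsyllabifiable consonants are /p/, /g/, /w/, /x/; each receives one epenthetic vowel.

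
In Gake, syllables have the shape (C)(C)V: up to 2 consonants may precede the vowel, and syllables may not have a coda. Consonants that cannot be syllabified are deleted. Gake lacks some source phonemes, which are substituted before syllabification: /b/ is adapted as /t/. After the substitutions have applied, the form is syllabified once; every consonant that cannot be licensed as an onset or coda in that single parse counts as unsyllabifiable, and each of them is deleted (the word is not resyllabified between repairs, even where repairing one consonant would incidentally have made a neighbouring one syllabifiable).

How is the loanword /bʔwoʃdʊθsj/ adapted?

ʔwoʃdʊ

Substitution: /b/ → /t/, giving /tʔwoʃdʊθsj/.
The consonants /t/, /θ/, /s/, /j/ cannot be parsed into a legal (C)(C)V syllable (no codas are permitted; onsets may contain at most 2 consonants).
Deleting the stranded consonants removes /t/, /θ/, /s/, /j/.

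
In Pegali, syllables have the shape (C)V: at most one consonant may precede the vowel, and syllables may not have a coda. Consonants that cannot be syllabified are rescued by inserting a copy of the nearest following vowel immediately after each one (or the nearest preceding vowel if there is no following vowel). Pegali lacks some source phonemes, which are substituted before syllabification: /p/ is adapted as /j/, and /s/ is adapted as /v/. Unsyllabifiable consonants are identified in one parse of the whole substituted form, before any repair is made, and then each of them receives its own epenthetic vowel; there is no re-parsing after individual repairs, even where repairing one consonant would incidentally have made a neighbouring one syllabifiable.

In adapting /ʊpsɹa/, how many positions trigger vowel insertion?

After substitution the input is /ʊjvɹa/.
The unsyllabifiable consonants are /j/, /v/; each receives one epenthetic vowel.

2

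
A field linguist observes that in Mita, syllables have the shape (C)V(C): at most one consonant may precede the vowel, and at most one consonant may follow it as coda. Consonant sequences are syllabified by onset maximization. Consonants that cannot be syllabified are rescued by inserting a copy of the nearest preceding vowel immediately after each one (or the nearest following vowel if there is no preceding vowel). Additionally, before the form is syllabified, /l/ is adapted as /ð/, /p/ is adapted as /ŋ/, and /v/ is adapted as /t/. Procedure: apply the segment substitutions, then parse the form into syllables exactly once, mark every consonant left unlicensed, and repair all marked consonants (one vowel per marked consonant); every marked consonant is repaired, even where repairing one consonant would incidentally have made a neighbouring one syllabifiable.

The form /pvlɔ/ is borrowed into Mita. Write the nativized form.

ŋɔtɔðɔ

Substitution: /p/ → /ŋ/, /v/ → /t/, /l/ → /ð/, giving /ŋtðɔ/.
The consonants /ŋ/, /t/ cannot be parsed into a legal (C)V(C) syllable (at most one coda consonant is licensed; onsets are limited to one consonant).
Epenthesis after each stranded consonant: /ŋ/ → /ŋɔ/, /t/ → /tɔ/.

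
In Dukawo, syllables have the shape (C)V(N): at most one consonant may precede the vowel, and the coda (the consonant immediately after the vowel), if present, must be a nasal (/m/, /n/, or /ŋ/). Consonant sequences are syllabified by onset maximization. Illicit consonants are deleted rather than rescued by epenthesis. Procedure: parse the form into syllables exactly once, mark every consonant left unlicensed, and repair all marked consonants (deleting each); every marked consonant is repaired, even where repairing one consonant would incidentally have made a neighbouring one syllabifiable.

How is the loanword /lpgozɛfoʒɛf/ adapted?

gozɛfoʒɛ

Syllabifying with onset maximization leaves /l/, /p/, /f/ stranded (only a nasal (/m/, /n/, or /ŋ/) is licensed in coda position; onsets are limited to one consonant).
Deleting the stranded consonants removes /l/, /p/, /f/.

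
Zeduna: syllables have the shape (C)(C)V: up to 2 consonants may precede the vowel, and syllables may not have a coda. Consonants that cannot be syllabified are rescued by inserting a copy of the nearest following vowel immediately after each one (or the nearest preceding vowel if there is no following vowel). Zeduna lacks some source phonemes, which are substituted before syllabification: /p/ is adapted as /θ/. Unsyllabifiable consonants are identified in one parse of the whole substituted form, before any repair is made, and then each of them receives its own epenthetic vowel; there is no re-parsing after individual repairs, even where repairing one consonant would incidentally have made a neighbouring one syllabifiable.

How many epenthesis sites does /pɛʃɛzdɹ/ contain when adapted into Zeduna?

After substitution the input is /θɛʃɛzdɹ/.
The unsyllabifiable consonants are /z/, /d/, /ɹ/; each receives one epenthetic vowel.

3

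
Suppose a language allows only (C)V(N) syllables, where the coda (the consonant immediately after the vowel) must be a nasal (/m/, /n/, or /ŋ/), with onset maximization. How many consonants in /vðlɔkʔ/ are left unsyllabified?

Syllabifying with onset maximization leaves /v/, /ð/, /k/, /ʔ/ stranded (only a nasal (/m/, /n/, or /ŋ/) is licensed in coda position; onsets are limited to one consonant).

4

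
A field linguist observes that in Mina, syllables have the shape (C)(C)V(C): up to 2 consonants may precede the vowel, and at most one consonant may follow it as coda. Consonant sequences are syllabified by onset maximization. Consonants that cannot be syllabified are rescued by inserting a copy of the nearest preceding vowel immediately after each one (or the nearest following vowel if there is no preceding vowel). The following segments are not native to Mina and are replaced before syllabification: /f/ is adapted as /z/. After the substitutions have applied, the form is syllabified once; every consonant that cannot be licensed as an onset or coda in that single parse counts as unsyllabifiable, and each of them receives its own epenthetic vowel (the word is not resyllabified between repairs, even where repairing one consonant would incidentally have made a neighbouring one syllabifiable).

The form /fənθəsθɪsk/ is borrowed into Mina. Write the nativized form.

zənθəsθɪskɪ

Substitution: /f/ → /z/, giving /zənθəsθɪsk/.
The consonants /k/ cannot be parsed into a legal (C)(C)V(C) syllable (at most one coda consonant is licensed; onsets may contain at most 2 consonants).
Epenthesis after each stranded consonant: /k/ → /kɪ/.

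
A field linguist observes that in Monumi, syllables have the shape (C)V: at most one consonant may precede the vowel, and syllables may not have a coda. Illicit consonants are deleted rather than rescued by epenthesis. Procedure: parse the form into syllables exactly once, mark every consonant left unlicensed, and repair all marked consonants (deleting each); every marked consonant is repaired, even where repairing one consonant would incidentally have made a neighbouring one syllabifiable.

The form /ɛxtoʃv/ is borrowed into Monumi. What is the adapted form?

Syllabifying with onset maximization leaves /x/, /ʃ/, /v/ stranded (no codas are permitted; onsets are limited to one consonant).
Each unlicensed consonant is deleted: /x/, /ʃ/, /v/.

ɛto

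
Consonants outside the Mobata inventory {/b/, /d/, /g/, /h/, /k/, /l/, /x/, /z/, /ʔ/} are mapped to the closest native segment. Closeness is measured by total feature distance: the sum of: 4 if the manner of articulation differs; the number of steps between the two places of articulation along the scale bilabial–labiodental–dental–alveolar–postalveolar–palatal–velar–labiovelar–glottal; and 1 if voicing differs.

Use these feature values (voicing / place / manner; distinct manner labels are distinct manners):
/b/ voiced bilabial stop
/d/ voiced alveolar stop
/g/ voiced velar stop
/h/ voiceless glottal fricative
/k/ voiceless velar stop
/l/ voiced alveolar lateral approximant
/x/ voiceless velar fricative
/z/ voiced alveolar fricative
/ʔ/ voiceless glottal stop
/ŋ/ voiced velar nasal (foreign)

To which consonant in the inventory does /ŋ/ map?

/g/ is closest: manner differs (nasal→stop, +4), place distance 0 (velar→velar), same voicing; total 4. Next closest is /k/ at distance 5.

g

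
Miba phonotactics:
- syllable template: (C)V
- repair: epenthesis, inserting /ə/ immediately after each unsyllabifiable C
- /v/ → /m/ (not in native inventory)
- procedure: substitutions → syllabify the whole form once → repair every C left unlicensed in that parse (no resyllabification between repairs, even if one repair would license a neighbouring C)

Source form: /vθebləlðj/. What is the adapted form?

Substitution: /v/ → /m/, giving /mθebləlðj/.
Syllabifying with onset maximization leaves /m/, /b/, /l/, /ð/, /j/ stranded (no codas are permitted; onsets are limited to one consonant).
Epenthesis after each stranded consonant: /m/ → /mə/, /b/ → /bə/, /l/ → /lə/, /ð/ → /ðə/, /j/ → /jə/.

məθebələləðəjə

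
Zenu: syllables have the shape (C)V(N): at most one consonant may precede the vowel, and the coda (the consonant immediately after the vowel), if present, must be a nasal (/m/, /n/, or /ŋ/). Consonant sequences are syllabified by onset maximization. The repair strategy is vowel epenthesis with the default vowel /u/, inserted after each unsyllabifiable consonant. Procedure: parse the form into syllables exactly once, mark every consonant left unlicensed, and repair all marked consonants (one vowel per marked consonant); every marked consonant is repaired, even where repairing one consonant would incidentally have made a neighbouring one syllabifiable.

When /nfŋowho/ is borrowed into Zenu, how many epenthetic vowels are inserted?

3

The unsyllabifiable consonants are /n/, /f/, /w/; each receives one epenthetic vowel.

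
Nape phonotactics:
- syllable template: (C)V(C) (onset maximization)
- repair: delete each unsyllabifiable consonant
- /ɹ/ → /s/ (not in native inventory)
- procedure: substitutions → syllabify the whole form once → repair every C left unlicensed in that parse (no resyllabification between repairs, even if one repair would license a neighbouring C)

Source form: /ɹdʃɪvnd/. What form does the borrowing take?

Substitution: /ɹ/ → /s/, giving /sdʃɪvnd/.
The consonants /s/, /d/, /n/, /d/ cannot be parsed into a legal (C)V(C) syllable (at most one coda consonant is licensed; onsets are limited to one consonant).
Deletion applies to /s/, /d/, /n/, /d/.

ʃɪv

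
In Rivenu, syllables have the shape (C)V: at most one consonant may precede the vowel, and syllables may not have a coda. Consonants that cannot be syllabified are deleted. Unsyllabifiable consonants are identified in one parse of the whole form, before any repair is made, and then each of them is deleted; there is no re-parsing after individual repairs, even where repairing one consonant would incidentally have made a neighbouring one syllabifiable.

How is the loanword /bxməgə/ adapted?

məgə

Under (C)V, the unsyllabifiable consonants are /b/, /x/ (no codas are permitted; onsets are limited to one consonant).
Each unlicensed consonant is deleted: /b/, /x/.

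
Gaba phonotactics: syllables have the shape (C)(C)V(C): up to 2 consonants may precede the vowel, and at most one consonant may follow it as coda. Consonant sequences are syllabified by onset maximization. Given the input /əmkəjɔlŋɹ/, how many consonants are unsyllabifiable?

2

The consonants /ŋ/, /ɹ/ cannot be parsed into a legal (C)(C)V(C) syllable (at most one coda consonant is licensed; onsets may contain at most 2 consonants).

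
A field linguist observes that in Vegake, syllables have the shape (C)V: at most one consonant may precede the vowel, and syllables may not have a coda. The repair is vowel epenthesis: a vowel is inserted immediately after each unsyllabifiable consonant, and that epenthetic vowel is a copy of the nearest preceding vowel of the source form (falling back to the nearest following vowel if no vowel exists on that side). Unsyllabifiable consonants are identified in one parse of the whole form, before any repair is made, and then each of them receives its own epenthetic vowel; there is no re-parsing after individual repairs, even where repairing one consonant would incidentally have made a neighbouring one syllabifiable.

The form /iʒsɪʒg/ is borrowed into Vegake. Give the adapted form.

The consonants /ʒ/, /ʒ/, /g/ cannot be parsed into a legal (C)V syllable (no codas are permitted; onsets are limited to one consonant).
Inserting the epenthetic vowel yields /ʒ/ → /ʒi/, /ʒ/ → /ʒɪ/, /g/ → /gɪ/.

iʒisɪʒɪgɪ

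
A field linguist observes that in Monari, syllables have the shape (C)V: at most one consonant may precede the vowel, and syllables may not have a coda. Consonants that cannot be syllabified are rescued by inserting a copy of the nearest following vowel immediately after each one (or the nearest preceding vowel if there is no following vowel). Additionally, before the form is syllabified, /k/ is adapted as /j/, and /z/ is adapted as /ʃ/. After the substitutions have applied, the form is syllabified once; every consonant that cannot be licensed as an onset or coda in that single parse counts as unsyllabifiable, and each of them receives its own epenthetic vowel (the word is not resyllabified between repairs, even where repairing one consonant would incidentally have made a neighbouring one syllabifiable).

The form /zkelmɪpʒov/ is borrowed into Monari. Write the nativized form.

Substitution: /z/ → /ʃ/, /k/ → /j/, giving /ʃjelmɪpʒov/.
The consonants /ʃ/, /l/, /p/, /v/ cannot be parsed into a legal (C)V syllable (no codas are permitted; onsets are limited to one consonant).
Inserting the epenthetic vowel yields /ʃ/ → /ʃe/, /l/ → /lɪ/, /p/ → /po/, /v/ → /vo/.

ʃejelɪmɪpoʒovo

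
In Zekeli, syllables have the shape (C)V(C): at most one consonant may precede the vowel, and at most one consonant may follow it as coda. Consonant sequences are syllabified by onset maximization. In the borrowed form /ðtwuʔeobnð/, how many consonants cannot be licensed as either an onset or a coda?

4

The consonants /ð/, /t/, /n/, /ð/ cannot be parsed into a legal (C)V(C) syllable (at most one coda consonant is licensed; onsets are limited to one consonant).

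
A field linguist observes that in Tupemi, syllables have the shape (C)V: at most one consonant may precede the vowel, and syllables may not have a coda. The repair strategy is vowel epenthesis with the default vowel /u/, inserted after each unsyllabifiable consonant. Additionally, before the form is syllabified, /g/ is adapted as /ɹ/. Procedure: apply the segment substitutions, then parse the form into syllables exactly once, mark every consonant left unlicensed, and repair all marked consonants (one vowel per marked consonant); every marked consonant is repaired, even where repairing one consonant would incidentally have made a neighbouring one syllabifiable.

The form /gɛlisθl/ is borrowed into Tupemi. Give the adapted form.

Substitution: /g/ → /ɹ/, giving /ɹɛlisθl/.
The consonants /s/, /θ/, /l/ cannot be parsed into a legal (C)V syllable (no codas are permitted; onsets are limited to one consonant).
Each unlicensed consonant becomes the onset of a new syllable: /s/ → /su/, /θ/ → /θu/, /l/ → /lu/.

ɹɛlisuθulu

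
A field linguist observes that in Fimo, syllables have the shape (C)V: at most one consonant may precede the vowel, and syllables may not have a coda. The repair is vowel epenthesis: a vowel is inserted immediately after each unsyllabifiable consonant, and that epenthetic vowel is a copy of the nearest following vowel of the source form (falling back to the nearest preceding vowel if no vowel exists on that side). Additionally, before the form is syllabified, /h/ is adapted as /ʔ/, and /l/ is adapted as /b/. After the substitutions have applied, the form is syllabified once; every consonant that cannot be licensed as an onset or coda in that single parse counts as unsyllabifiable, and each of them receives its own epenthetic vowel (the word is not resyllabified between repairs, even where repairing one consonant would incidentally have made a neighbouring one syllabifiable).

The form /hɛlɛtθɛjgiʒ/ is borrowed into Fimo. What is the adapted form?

ʔɛbɛtɛθɛjigiʒi

Substitution: /h/ → /ʔ/, /l/ → /b/, giving /ʔɛbɛtθɛjgiʒ/.
Syllabifying with onset maximization leaves /t/, /j/, /ʒ/ stranded (no codas are permitted; onsets are limited to one consonant).
Each unlicensed consonant becomes the onset of a new syllable: /t/ → /tɛ/, /j/ → /ji/, /ʒ/ → /ʒi/.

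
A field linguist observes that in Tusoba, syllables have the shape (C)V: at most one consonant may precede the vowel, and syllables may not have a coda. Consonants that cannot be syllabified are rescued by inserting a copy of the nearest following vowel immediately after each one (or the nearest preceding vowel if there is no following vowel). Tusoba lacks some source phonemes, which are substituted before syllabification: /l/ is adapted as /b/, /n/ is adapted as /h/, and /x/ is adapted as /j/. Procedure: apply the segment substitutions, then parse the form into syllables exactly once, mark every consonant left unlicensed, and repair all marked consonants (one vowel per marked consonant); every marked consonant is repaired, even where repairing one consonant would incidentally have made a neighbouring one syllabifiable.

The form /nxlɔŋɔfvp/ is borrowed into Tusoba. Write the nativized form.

hɔjɔbɔŋɔfɔvɔpɔ

Substitution: /n/ → /h/, /x/ → /j/, /l/ → /b/, giving /hjbɔŋɔfvp/.
The consonants /h/, /j/, /f/, /v/, /p/ cannot be parsed into a legal (C)V syllable (no codas are permitted; onsets are limited to one consonant).
Epenthesis after each stranded consonant: /h/ → /hɔ/, /j/ → /jɔ/, /f/ → /fɔ/, /v/ → /vɔ/, /p/ → /pɔ/.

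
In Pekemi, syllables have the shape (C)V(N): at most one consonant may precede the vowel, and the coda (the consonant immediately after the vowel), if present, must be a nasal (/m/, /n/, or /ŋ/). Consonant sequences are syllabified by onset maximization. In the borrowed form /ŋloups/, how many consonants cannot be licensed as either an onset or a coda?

3

The consonants /ŋ/, /p/, /s/ cannot be parsed into a legal (C)V(N) syllable (only a nasal (/m/, /n/, or /ŋ/) is licensed in coda position; onsets are limited to one consonant).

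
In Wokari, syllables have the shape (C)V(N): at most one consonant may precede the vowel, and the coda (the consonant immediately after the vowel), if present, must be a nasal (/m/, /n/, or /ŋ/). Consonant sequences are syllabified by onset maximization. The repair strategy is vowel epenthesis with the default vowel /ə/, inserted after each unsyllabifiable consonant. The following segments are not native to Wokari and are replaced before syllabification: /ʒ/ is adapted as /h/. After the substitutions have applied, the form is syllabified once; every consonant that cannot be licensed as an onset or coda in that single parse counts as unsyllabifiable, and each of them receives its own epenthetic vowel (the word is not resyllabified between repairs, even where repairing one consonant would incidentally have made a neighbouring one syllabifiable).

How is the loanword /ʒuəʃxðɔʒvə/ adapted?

Substitution: /ʒ/ → /h/, giving /huəʃxðɔhvə/.
Under (C)V(N), the unsyllabifiable consonants are /ʃ/, /x/, /h/ (only a nasal (/m/, /n/, or /ŋ/) is licensed in coda position; onsets are limited to one consonant).
Epenthesis after each stranded consonant: /ʃ/ → /ʃə/, /x/ → /xə/, /h/ → /hə/.

huəʃəxəðɔhəvə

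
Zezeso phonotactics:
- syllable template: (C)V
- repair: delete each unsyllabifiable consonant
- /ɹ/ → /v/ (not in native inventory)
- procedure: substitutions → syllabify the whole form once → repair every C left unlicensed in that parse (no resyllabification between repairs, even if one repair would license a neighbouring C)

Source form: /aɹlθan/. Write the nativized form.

Substitution: /ɹ/ → /v/, giving /avlθan/.
The consonants /v/, /l/, /n/ cannot be parsed into a legal (C)V syllable (no codas are permitted; onsets are limited to one consonant).
Deletion applies to /v/, /l/, /n/.

aθa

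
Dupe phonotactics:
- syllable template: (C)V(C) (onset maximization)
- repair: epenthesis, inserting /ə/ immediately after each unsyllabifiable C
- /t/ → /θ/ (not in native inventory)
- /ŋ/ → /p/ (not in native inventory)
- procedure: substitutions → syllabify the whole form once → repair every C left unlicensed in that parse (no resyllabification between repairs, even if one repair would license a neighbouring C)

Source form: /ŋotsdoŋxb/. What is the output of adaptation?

poθsədopxəbə

Substitution: /ŋ/ → /p/, /t/ → /θ/, giving /poθsdopxb/.
Under (C)V(C), the unsyllabifiable consonants are /s/, /x/, /b/ (at most one coda consonant is licensed; onsets are limited to one consonant).
Inserting the epenthetic vowel yields /s/ → /sə/, /x/ → /xə/, /b/ → /bə/.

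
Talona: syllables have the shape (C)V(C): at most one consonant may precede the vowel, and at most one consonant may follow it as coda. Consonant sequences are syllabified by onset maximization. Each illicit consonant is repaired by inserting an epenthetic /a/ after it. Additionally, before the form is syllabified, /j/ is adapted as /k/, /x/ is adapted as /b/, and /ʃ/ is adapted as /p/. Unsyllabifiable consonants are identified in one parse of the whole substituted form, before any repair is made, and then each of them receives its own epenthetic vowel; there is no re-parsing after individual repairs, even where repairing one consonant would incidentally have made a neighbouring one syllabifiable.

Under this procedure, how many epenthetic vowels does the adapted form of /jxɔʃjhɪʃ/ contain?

After substitution the input is /kbɔpkhɪp/.
The unsyllabifiable consonants are /k/, /k/; each receives one epenthetic vowel.

2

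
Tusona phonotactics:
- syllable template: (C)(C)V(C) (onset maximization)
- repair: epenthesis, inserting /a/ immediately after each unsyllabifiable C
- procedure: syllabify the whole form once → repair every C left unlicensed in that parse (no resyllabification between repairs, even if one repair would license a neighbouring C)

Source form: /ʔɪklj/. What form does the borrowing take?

Under (C)(C)V(C), the unsyllabifiable consonants are /l/, /j/ (at most one coda consonant is licensed; onsets may contain at most 2 consonants).
Each unlicensed consonant becomes the onset of a new syllable: /l/ → /la/, /j/ → /ja/.

ʔɪklaja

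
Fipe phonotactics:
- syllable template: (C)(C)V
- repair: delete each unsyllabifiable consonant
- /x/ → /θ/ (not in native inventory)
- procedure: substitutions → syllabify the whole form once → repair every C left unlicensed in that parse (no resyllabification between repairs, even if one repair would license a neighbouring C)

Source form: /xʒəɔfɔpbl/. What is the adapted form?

θʒəɔfɔ

Substitution: /x/ → /θ/, giving /θʒəɔfɔpbl/.
Syllabifying with onset maximization leaves /p/, /b/, /l/ stranded (no codas are permitted; onsets may contain at most 2 consonants).
Deletion applies to /p/, /b/, /l/.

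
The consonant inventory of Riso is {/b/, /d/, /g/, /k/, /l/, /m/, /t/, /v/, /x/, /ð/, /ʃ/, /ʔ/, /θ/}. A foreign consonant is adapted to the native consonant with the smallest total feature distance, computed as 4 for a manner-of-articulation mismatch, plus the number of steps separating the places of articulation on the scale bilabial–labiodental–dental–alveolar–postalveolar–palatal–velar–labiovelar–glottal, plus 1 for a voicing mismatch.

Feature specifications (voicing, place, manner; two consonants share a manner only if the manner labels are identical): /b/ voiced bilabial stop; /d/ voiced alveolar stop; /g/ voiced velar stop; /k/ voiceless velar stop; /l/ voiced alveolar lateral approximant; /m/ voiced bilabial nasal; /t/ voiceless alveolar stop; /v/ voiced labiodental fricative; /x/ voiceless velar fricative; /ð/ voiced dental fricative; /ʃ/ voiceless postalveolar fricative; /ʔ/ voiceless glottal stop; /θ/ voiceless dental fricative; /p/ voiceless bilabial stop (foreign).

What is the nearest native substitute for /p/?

b

/b/ is closest: same manner (stop), place distance 0 (bilabial→bilabial), voicing differs (+1); total 1. Next closest is /t/ at distance 3.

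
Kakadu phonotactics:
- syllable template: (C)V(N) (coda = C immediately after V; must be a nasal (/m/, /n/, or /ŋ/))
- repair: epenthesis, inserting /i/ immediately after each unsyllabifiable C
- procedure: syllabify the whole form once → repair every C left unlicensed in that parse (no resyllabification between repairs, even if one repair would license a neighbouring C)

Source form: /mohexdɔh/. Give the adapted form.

Syllabifying with onset maximization leaves /x/, /h/ stranded (only a nasal (/m/, /n/, or /ŋ/) is licensed in coda position; onsets are limited to one consonant).
Inserting the epenthetic vowel yields /x/ → /xi/, /h/ → /hi/.

mohexidɔhi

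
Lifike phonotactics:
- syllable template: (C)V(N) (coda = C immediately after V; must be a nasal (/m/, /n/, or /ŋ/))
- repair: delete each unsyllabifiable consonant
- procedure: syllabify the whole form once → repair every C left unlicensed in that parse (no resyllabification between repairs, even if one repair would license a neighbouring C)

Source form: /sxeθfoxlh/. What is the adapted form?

xefo

Syllabifying with onset maximization leaves /s/, /θ/, /x/, /l/, /h/ stranded (only a nasal (/m/, /n/, or /ŋ/) is licensed in coda position; onsets are limited to one consonant).
Deletion applies to /s/, /θ/, /x/, /l/, /h/.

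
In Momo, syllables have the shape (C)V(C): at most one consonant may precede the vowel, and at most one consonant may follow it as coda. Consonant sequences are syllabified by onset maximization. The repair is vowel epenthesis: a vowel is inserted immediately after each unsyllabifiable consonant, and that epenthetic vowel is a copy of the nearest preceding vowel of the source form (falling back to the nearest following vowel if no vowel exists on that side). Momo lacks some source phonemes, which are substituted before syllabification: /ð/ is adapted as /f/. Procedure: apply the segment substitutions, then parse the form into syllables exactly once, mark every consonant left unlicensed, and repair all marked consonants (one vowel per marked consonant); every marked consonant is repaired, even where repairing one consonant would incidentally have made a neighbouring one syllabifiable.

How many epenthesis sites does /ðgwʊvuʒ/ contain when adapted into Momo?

2

After substitution the input is /fgwʊvuʒ/.
The unsyllabifiable consonants are /f/, /g/; each receives one epenthetic vowel.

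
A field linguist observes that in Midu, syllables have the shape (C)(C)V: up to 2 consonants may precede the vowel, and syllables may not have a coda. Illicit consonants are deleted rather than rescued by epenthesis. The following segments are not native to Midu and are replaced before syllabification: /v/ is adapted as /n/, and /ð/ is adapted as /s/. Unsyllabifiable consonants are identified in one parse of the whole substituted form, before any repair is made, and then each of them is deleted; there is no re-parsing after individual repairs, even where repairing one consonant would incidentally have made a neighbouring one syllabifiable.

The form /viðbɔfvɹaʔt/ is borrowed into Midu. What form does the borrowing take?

Substitution: /v/ → /n/, /ð/ → /s/, giving /nisbɔfnɹaʔt/.
The consonants /f/, /ʔ/, /t/ cannot be parsed into a legal (C)(C)V syllable (no codas are permitted; onsets may contain at most 2 consonants).
Deleting the stranded consonants removes /f/, /ʔ/, /t/.

nisbɔnɹa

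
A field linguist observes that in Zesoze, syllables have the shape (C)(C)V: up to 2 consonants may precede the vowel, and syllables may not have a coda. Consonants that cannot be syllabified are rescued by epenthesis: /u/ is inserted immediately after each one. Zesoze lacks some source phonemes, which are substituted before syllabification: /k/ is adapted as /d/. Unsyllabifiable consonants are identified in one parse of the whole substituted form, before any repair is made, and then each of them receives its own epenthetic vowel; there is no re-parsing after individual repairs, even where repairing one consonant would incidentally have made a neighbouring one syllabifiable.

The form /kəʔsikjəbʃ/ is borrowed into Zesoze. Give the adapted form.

Substitution: /k/ → /d/, giving /dəʔsidjəbʃ/.
Syllabifying with onset maximization leaves /b/, /ʃ/ stranded (no codas are permitted; onsets may contain at most 2 consonants).
Epenthesis after each stranded consonant: /b/ → /bu/, /ʃ/ → /ʃu/.

dəʔsidjəbuʃu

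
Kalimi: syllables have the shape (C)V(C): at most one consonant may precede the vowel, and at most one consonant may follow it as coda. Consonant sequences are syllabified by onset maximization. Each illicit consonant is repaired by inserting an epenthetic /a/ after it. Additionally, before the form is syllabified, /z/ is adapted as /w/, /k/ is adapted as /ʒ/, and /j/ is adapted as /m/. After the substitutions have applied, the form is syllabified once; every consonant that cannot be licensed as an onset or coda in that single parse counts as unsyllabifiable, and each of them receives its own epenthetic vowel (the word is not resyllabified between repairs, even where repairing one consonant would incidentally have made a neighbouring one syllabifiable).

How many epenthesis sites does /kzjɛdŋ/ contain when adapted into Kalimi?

3

After substitution the input is /ʒwmɛdŋ/.
The unsyllabifiable consonants are /ʒ/, /w/, /ŋ/; each receives one epenthetic vowel.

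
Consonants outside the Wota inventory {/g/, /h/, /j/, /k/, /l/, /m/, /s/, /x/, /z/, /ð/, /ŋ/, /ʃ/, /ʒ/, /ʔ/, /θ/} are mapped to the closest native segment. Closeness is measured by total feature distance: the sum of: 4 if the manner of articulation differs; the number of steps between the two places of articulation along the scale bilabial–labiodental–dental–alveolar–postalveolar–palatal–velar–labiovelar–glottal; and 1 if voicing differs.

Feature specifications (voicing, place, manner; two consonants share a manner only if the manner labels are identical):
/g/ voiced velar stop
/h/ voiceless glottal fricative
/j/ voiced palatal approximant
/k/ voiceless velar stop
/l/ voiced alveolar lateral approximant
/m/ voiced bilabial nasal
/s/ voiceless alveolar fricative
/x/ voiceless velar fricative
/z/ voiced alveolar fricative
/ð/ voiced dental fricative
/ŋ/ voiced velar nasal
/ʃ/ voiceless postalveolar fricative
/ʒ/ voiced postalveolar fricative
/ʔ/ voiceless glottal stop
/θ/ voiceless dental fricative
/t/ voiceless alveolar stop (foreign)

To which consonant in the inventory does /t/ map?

/k/ is closest: same manner (stop), place distance 3 (alveolar→velar), same voicing; total 3. Next closest is /g/ at distance 4.

k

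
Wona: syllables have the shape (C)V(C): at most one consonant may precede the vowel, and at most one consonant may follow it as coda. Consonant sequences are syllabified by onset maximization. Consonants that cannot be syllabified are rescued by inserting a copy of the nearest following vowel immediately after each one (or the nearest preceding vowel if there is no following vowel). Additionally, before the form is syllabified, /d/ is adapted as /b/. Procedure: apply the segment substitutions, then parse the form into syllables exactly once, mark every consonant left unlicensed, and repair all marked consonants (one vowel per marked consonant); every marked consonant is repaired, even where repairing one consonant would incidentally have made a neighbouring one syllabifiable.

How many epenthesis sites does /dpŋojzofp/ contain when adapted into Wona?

After substitution the input is /bpŋojzofp/.
The unsyllabifiable consonants are /b/, /p/, /p/; each receives one epenthetic vowel.

3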